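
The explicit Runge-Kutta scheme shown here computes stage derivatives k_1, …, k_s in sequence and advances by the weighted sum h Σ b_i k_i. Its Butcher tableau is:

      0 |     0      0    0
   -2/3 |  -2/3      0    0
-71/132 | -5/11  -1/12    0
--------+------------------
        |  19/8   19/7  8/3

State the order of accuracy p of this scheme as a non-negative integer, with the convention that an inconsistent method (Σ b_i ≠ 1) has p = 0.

b = (19/8, 19/7, 8/3)
c = (0, -2/3, -71/132)
Ac = (0, 0, 1/18)
Σ b_i: 19/8·1 + 19/7·1 + 8/3·1 = 1303/168 ≠ 1 ⇒ order 0.

0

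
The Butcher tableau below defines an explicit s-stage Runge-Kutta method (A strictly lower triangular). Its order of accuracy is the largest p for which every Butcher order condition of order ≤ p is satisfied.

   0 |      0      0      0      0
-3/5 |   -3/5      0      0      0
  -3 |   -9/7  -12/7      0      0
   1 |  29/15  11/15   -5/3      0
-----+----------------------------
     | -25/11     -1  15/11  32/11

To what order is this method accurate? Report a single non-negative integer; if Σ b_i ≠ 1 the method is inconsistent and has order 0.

1

b = (-25/11, -1, 15/11, 32/11)
c = (0, -3/5, -3, 1)
Ac = (0, 0, 36/35, 114/25)
Σ b_i: (-25/11)·1 + (-1)·1 + 15/11·1 + 32/11·1 = 1 ✓
b·c: (-1)·(-3/5) + 15/11·(-3) + 32/11·1 = -32/55 ≠ 1/2 ⇒ order 1.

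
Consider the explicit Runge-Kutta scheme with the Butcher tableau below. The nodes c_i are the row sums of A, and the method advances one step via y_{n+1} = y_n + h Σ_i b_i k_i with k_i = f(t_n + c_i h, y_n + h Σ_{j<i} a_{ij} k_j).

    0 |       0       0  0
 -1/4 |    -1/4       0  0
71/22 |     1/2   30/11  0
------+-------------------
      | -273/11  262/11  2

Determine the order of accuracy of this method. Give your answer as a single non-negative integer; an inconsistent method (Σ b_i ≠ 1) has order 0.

2

b = (-273/11, 262/11, 2)
c = (0, -1/4, 71/22)
Ac = (0, 0, -15/22)
Σ b_i: (-273/11)·1 + 262/11·1 + 2·1 = 1 ✓
b·c: 262/11·(-1/4) + 2·71/22 = 1/2 ✓
b·c²: 262/11·1/16 + 2·5041/484 = 21605/968 ≠ 1/3 ⇒ order 2.
b·Ac: 2·(-15/22) = -15/11 ≠ 1/6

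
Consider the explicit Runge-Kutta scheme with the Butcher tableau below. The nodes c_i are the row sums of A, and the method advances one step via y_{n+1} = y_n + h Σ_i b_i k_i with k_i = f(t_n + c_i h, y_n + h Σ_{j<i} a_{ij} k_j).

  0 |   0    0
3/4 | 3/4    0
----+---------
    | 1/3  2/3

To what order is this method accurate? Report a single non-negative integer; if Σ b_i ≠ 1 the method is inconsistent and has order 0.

b = (1/3, 2/3)
c = (0, 3/4)
Σ b_i: 1/3·1 + 2/3·1 = 1 ✓
b·c: 2/3·3/4 = 1/2 ✓; 2 stages ⇒ order 2.

2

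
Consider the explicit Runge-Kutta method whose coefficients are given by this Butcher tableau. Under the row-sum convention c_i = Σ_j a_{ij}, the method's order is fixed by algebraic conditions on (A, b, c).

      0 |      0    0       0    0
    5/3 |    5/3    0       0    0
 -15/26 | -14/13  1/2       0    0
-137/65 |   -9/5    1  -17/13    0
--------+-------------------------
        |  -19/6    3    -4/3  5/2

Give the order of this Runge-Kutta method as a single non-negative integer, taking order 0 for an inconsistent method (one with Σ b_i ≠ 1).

b = (-19/6, 3, -4/3, 5/2)
c = (0, 5/3, -15/26, -137/65)
Ac = (0, 0, 5/6, 2455/1014)
Σ b_i: (-19/6)·1 + 3·1 + (-4/3)·1 + 5/2·1 = 1 ✓
b·c: 3·5/3 + (-4/3)·(-15/26) + 5/2·(-137/65) = 1/2 ✓
b·c²: 3·25/9 + (-4/3)·225/676 + 5/2·18769/4225 = 96307/5070 ≠ 1/3 ⇒ order 2.
b·Ac: (-4/3)·5/6 + 5/2·2455/1014 = 30065/6084 ≠ 1/6

2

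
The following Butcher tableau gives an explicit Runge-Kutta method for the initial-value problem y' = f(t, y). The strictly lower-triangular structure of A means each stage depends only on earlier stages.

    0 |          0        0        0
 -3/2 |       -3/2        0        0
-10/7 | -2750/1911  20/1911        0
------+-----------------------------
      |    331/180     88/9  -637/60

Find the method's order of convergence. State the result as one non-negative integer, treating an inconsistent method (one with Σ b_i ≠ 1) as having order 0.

b = (331/180, 88/9, -637/60)
c = (0, -3/2, -10/7)
Ac = (0, 0, -10/637)
Σ b_i: 331/180·1 + 88/9·1 + (-637/60)·1 = 1 ✓
b·c: 88/9·(-3/2) + (-637/60)·(-10/7) = 1/2 ✓
b·c²: 88/9·9/4 + (-637/60)·100/49 = 1/3 ✓
b·Ac: (-637/60)·(-10/637) = 1/6 ✓; 3 stages ⇒ order 3.

3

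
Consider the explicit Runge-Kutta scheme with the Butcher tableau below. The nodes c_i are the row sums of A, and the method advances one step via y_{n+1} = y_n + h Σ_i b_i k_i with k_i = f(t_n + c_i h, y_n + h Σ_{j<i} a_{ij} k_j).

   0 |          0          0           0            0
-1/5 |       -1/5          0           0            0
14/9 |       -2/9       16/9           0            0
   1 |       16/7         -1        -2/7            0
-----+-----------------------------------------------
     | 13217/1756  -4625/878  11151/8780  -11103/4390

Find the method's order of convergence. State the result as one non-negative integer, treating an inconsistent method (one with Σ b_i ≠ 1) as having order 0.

3

b = (13217/1756, -4625/878, 11151/8780, -11103/4390)
c = (0, -1/5, 14/9, 1)
Ac = (0, 0, -16/45, -11/45)
Σ b_i: 13217/1756·1 + (-4625/878)·1 + 11151/8780·1 + (-11103/4390)·1 = 1 ✓
b·c: (-4625/878)·(-1/5) + 11151/8780·14/9 + (-11103/4390)·1 = 1/2 ✓
b·c²: (-4625/878)·1/25 + 11151/8780·196/81 + (-11103/4390)·1 = 1/3 ✓
b·Ac: 11151/8780·(-16/45) + (-11103/4390)·(-11/45) = 1/6 ✓
b·c³: (-4625/878)·(-1/125) + 11151/8780·2744/729 + (-11103/4390)·1 = 27185/11853 ≠ 1/4 ⇒ order 3.
b·(c∘Ac): 11151/8780·(-224/405) + (-11103/4390)·(-11/45) = -1109/13170 ≠ 1/8
b·Ac²: 11151/8780·16/225 + (-11103/4390)·(-1481/2025) = 1149761/592650 ≠ 1/12
b·A²c: (-11103/4390)·32/315 = -59216/230475 ≠ 1/24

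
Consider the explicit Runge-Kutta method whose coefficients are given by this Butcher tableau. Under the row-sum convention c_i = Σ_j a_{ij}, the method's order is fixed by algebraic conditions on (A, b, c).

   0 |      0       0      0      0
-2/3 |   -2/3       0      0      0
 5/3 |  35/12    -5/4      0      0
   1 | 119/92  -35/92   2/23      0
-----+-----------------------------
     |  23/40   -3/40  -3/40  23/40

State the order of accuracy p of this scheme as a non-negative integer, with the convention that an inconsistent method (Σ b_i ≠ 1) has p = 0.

b = (23/40, -3/40, -3/40, 23/40)
c = (0, -2/3, 5/3, 1)
Ac = (0, 0, 5/6, 55/138)
Σ b_i: 23/40·1 + (-3/40)·1 + (-3/40)·1 + 23/40·1 = 1 ✓
b·c: (-3/40)·(-2/3) + (-3/40)·5/3 + 23/40·1 = 1/2 ✓
b·c²: (-3/40)·4/9 + (-3/40)·25/9 + 23/40·1 = 1/3 ✓
b·Ac: (-3/40)·5/6 + 23/40·55/138 = 1/6 ✓
b·c³: (-3/40)·(-8/27) + (-3/40)·125/27 + 23/40·1 = 1/4 ✓
b·(c∘Ac): (-3/40)·25/18 + 23/40·55/138 = 1/8 ✓
b·Ac²: (-3/40)·(-5/9) + 23/40·5/69 = 1/12 ✓
b·A²c: 23/40·5/69 = 1/24 ✓; 4 stages ⇒ order 4.

4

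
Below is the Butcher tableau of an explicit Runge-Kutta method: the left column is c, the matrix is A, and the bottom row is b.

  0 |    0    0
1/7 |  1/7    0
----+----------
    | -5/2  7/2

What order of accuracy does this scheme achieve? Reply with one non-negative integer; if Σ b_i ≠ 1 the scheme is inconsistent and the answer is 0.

b = (-5/2, 7/2)
c = (0, 1/7)
Σ b_i: (-5/2)·1 + 7/2·1 = 1 ✓
b·c: 7/2·1/7 = 1/2 ✓; 2 stages ⇒ order 2.

2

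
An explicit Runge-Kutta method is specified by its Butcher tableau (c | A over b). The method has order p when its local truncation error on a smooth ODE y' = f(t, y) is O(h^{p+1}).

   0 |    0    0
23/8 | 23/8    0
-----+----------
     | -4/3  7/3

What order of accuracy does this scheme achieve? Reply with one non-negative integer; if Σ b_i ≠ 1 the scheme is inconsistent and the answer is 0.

b = (-4/3, 7/3)
c = (0, 23/8)
Σ b_i: (-4/3)·1 + 7/3·1 = 1 ✓
b·c: 7/3·23/8 = 161/24 ≠ 1/2 ⇒ order 1.

1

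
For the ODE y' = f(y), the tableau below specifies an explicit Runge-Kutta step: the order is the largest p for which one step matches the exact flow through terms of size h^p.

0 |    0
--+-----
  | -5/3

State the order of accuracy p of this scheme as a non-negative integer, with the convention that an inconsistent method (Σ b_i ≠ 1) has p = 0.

0

b = (-5/3)
c = (0)
Σ b_i: (-5/3)·1 = -5/3 ≠ 1 ⇒ order 0.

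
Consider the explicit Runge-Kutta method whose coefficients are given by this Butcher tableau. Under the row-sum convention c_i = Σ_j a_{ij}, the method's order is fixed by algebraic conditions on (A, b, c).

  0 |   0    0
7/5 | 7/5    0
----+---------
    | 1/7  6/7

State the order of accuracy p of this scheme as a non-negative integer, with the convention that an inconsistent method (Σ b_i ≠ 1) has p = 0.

1

b = (1/7, 6/7)
c = (0, 7/5)
Σ b_i: 1/7·1 + 6/7·1 = 1 ✓
b·c: 6/7·7/5 = 6/5 ≠ 1/2 ⇒ order 1.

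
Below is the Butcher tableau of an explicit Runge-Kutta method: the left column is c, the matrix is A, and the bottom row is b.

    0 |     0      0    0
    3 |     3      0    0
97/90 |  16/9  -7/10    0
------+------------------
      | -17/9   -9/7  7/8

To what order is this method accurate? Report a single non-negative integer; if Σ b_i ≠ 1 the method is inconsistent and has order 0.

0

b = (-17/9, -9/7, 7/8)
c = (0, 3, 97/90)
Ac = (0, 0, -21/10)
Σ b_i: (-17/9)·1 + (-9/7)·1 + 7/8·1 = -1159/504 ≠ 1 ⇒ order 0.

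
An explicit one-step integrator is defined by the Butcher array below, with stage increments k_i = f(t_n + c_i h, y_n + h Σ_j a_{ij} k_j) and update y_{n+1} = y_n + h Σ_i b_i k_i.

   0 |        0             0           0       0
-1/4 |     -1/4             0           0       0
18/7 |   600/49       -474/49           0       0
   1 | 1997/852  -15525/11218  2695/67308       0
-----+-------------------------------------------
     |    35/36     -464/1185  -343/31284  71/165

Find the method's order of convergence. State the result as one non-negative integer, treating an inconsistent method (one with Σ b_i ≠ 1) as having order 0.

b = (35/36, -464/1185, -343/31284, 71/165)
c = (0, -1/4, 18/7, 1)
Ac = (0, 0, 237/98, 255/568)
Σ b_i: 35/36·1 + (-464/1185)·1 + (-343/31284)·1 + 71/165·1 = 1 ✓
b·c: (-464/1185)·(-1/4) + (-343/31284)·18/7 + 71/165·1 = 1/2 ✓
b·c²: (-464/1185)·1/16 + (-343/31284)·324/49 + 71/165·1 = 1/3 ✓
b·Ac: (-343/31284)·237/98 + 71/165·255/568 = 1/6 ✓
b·c³: (-464/1185)·(-1/64) + (-343/31284)·5832/343 + 71/165·1 = 1/4 ✓
b·(c∘Ac): (-343/31284)·2133/343 + 71/165·255/568 = 1/8 ✓
b·Ac²: (-343/31284)·(-237/392) + 71/165·405/2272 = 1/12 ✓
b·A²c: 71/165·55/568 = 1/24 ✓; 4 stages ⇒ order 4.

4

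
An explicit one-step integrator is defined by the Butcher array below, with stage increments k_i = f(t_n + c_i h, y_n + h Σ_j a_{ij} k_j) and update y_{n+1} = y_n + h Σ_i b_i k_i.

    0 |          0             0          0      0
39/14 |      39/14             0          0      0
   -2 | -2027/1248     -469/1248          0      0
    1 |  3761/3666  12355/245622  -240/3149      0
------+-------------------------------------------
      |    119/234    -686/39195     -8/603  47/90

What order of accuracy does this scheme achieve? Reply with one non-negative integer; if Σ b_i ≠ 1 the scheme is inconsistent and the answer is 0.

4

b = (119/234, -686/39195, -8/603, 47/90)
c = (0, 39/14, -2, 1)
Ac = (0, 0, -67/64, 55/188)
Σ b_i: 119/234·1 + (-686/39195)·1 + (-8/603)·1 + 47/90·1 = 1 ✓
b·c: (-686/39195)·39/14 + (-8/603)·(-2) + 47/90·1 = 1/2 ✓
b·c²: (-686/39195)·1521/196 + (-8/603)·4 + 47/90·1 = 1/3 ✓
b·Ac: (-8/603)·(-67/64) + 47/90·55/188 = 1/6 ✓
b·c³: (-686/39195)·59319/2744 + (-8/603)·(-8) + 47/90·1 = 1/4 ✓
b·(c∘Ac): (-8/603)·67/32 + 47/90·55/188 = 1/8 ✓
b·Ac²: (-8/603)·(-2613/896) + 47/90·225/2632 = 1/12 ✓
b·A²c: 47/90·15/188 = 1/24 ✓; 4 stages ⇒ order 4.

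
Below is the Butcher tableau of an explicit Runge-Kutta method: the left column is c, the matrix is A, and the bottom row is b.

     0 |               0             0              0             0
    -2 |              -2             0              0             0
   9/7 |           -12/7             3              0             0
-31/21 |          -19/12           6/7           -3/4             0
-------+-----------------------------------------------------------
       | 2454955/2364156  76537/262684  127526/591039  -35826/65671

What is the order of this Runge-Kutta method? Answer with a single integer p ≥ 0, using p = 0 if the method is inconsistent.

3

b = (2454955/2364156, 76537/262684, 127526/591039, -35826/65671)
c = (0, -2, 9/7, -31/21)
Ac = (0, 0, -6, -75/28)
Σ b_i: 2454955/2364156·1 + 76537/262684·1 + 127526/591039·1 + (-35826/65671)·1 = 1 ✓
b·c: 76537/262684·(-2) + 127526/591039·9/7 + (-35826/65671)·(-31/21) = 1/2 ✓
b·c²: 76537/262684·4 + 127526/591039·81/49 + (-35826/65671)·961/441 = 1/3 ✓
b·Ac: 127526/591039·(-6) + (-35826/65671)·(-75/28) = 1/6 ✓
b·c³: 76537/262684·(-8) + 127526/591039·729/343 + (-35826/65671)·(-29791/9261) = -3401266/28960911 ≠ 1/4 ⇒ order 3.
b·(c∘Ac): 127526/591039·(-54/7) + (-35826/65671)·775/196 = -3513537/919394 ≠ 1/8
b·Ac²: 127526/591039·12 + (-35826/65671)·429/196 = 3848023/2758182 ≠ 1/12
b·A²c: (-35826/65671)·9/2 = -161217/65671 ≠ 1/24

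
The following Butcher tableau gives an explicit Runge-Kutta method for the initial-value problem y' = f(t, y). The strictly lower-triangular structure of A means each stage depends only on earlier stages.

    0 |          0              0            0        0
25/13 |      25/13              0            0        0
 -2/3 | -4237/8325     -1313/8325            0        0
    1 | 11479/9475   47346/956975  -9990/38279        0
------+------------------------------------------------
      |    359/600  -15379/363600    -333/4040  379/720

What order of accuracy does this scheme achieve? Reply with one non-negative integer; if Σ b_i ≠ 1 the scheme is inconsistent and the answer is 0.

4

b = (359/600, -15379/363600, -333/4040, 379/720)
c = (0, 25/13, -2/3, 1)
Ac = (0, 0, -101/333, 102/379)
Σ b_i: 359/600·1 + (-15379/363600)·1 + (-333/4040)·1 + 379/720·1 = 1 ✓
b·c: (-15379/363600)·25/13 + (-333/4040)·(-2/3) + 379/720·1 = 1/2 ✓
b·c²: (-15379/363600)·625/169 + (-333/4040)·4/9 + 379/720·1 = 1/3 ✓
b·Ac: (-333/4040)·(-101/333) + 379/720·102/379 = 1/6 ✓
b·c³: (-15379/363600)·15625/2197 + (-333/4040)·(-8/27) + 379/720·1 = 1/4 ✓
b·(c∘Ac): (-333/4040)·202/999 + 379/720·102/379 = 1/8 ✓
b·Ac²: (-333/4040)·(-2525/4329) + 379/720·330/4927 = 1/12 ✓
b·A²c: 379/720·30/379 = 1/24 ✓; 4 stages ⇒ order 4.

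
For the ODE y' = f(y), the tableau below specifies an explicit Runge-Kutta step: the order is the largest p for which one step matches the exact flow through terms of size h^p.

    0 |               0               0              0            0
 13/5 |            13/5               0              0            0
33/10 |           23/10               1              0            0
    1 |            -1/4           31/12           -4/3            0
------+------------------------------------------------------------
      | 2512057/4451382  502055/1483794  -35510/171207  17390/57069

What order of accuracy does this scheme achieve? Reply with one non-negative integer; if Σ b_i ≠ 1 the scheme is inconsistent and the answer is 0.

3

b = (2512057/4451382, 502055/1483794, -35510/171207, 17390/57069)
c = (0, 13/5, 33/10, 1)
Ac = (0, 0, 13/5, 139/60)
Σ b_i: 2512057/4451382·1 + 502055/1483794·1 + (-35510/171207)·1 + 17390/57069·1 = 1 ✓
b·c: 502055/1483794·13/5 + (-35510/171207)·33/10 + 17390/57069·1 = 1/2 ✓
b·c²: 502055/1483794·169/25 + (-35510/171207)·1089/100 + 17390/57069·1 = 1/3 ✓
b·Ac: (-35510/171207)·13/5 + 17390/57069·139/60 = 1/6 ✓
b·c³: 502055/1483794·2197/125 + (-35510/171207)·35937/1000 + 17390/57069·1 = -6859511/5706900 ≠ 1/4 ⇒ order 3.
b·(c∘Ac): (-35510/171207)·429/50 + 17390/57069·139/60 = -1838153/1712070 ≠ 1/8
b·Ac²: (-35510/171207)·169/25 + 17390/57069·883/300 = -288313/570690 ≠ 1/12
b·A²c: 17390/57069·(-52/15) = -180856/171207 ≠ 1/24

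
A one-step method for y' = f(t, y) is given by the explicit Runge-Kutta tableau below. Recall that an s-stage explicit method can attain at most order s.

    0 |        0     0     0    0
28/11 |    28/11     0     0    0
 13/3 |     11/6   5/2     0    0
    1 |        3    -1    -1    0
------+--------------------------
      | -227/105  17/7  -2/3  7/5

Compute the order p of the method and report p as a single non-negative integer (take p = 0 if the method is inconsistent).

b = (-227/105, 17/7, -2/3, 7/5)
c = (0, 28/11, 13/3, 1)
Ac = (0, 0, 70/11, -227/33)
Σ b_i: (-227/105)·1 + 17/7·1 + (-2/3)·1 + 7/5·1 = 1 ✓
b·c: 17/7·28/11 + (-2/3)·13/3 + 7/5·1 = 2323/495 ≠ 1/2 ⇒ order 1.

1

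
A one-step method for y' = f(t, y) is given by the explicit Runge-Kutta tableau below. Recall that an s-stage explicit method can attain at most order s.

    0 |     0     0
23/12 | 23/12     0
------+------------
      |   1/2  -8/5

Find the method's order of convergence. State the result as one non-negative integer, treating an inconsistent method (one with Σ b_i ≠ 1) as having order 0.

b = (1/2, -8/5)
c = (0, 23/12)
Σ b_i: 1/2·1 + (-8/5)·1 = -11/10 ≠ 1 ⇒ order 0.

0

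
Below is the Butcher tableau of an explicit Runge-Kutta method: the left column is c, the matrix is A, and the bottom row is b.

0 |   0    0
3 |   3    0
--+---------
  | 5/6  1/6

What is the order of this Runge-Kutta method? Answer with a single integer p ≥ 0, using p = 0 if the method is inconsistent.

2

b = (5/6, 1/6)
c = (0, 3)
Σ b_i: 5/6·1 + 1/6·1 = 1 ✓
b·c: 1/6·3 = 1/2 ✓; 2 stages ⇒ order 2.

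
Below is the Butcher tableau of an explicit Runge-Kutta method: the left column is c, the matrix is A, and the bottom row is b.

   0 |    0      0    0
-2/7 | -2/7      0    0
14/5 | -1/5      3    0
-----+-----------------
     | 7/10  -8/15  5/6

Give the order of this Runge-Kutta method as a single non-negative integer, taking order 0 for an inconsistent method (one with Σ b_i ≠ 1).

1

b = (7/10, -8/15, 5/6)
c = (0, -2/7, 14/5)
Ac = (0, 0, -6/7)
Σ b_i: 7/10·1 + (-8/15)·1 + 5/6·1 = 1 ✓
b·c: (-8/15)·(-2/7) + 5/6·14/5 = 87/35 ≠ 1/2 ⇒ order 1.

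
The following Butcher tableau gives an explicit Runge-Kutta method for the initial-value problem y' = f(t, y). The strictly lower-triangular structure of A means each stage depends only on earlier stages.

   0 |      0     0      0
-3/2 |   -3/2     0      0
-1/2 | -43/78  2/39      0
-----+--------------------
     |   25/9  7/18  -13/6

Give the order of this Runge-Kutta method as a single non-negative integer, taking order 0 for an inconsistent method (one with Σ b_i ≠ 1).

b = (25/9, 7/18, -13/6)
c = (0, -3/2, -1/2)
Ac = (0, 0, -1/13)
Σ b_i: 25/9·1 + 7/18·1 + (-13/6)·1 = 1 ✓
b·c: 7/18·(-3/2) + (-13/6)·(-1/2) = 1/2 ✓
b·c²: 7/18·9/4 + (-13/6)·1/4 = 1/3 ✓
b·Ac: (-13/6)·(-1/13) = 1/6 ✓; 3 stages ⇒ order 3.

3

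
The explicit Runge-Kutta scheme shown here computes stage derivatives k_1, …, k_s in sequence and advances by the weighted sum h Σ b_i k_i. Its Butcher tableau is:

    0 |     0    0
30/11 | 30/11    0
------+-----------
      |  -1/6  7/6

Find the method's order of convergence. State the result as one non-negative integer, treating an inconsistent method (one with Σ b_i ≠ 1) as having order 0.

1

b = (-1/6, 7/6)
c = (0, 30/11)
Σ b_i: (-1/6)·1 + 7/6·1 = 1 ✓
b·c: 7/6·30/11 = 35/11 ≠ 1/2 ⇒ order 1.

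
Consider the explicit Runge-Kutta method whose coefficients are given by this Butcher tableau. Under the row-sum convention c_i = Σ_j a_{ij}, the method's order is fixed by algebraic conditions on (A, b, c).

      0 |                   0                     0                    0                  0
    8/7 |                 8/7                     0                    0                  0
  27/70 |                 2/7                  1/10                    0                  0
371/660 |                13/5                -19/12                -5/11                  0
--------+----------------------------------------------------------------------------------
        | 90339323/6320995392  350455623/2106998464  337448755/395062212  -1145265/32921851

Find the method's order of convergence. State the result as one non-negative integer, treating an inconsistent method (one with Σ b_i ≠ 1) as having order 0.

3

b = (90339323/6320995392, 350455623/2106998464, 337448755/395062212, -1145265/32921851)
c = (0, 8/7, 27/70, 371/660)
Ac = (0, 0, 4/35, -131/66)
Σ b_i: 90339323/6320995392·1 + 350455623/2106998464·1 + 337448755/395062212·1 + (-1145265/32921851)·1 = 1 ✓
b·c: 350455623/2106998464·8/7 + 337448755/395062212·27/70 + (-1145265/32921851)·371/660 = 1/2 ✓
b·c²: 350455623/2106998464·64/49 + 337448755/395062212·729/4900 + (-1145265/32921851)·137641/435600 = 1/3 ✓
b·Ac: 337448755/395062212·4/35 + (-1145265/32921851)·(-131/66) = 1/6 ✓
b·c³: 350455623/2106998464·512/343 + 337448755/395062212·19683/343000 + (-1145265/32921851)·51064811/287496000 = 280711431793/964249957440 ≠ 1/4 ⇒ order 3.
b·(c∘Ac): 337448755/395062212·54/1225 + (-1145265/32921851)·(-48601/43560) = 2114623529/27654354840 ≠ 1/8
b·Ac²: 337448755/395062212·32/245 + (-1145265/32921851)·(-69067/32340) = 67884041/365246196 ≠ 1/12
b·A²c: (-1145265/32921851)·(-4/77) = 416460/230452957 ≠ 1/24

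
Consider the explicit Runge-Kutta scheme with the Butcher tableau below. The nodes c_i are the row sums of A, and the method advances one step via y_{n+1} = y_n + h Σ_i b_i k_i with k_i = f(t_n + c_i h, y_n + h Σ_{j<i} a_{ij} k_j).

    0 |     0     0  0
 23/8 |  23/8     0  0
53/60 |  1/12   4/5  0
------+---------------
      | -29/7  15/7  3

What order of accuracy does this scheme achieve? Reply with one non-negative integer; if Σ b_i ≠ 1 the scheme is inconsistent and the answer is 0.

b = (-29/7, 15/7, 3)
c = (0, 23/8, 53/60)
Ac = (0, 0, 23/10)
Σ b_i: (-29/7)·1 + 15/7·1 + 3·1 = 1 ✓
b·c: 15/7·23/8 + 3·53/60 = 2467/280 ≠ 1/2 ⇒ order 1.

1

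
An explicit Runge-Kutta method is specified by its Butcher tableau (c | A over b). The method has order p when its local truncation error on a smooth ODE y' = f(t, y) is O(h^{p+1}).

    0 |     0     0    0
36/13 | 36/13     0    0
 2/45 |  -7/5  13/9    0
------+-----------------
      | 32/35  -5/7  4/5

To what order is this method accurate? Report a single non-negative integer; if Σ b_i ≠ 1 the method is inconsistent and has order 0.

b = (32/35, -5/7, 4/5)
c = (0, 36/13, 2/45)
Ac = (0, 0, 4)
Σ b_i: 32/35·1 + (-5/7)·1 + 4/5·1 = 1 ✓
b·c: (-5/7)·36/13 + 4/5·2/45 = -39772/20475 ≠ 1/2 ⇒ order 1.

1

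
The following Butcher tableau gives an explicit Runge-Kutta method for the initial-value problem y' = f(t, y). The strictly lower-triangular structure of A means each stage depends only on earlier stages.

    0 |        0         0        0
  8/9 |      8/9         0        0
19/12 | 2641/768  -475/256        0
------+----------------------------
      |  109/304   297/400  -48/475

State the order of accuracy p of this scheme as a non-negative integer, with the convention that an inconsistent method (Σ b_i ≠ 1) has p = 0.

b = (109/304, 297/400, -48/475)
c = (0, 8/9, 19/12)
Ac = (0, 0, -475/288)
Σ b_i: 109/304·1 + 297/400·1 + (-48/475)·1 = 1 ✓
b·c: 297/400·8/9 + (-48/475)·19/12 = 1/2 ✓
b·c²: 297/400·64/81 + (-48/475)·361/144 = 1/3 ✓
b·Ac: (-48/475)·(-475/288) = 1/6 ✓; 3 stages ⇒ order 3.

3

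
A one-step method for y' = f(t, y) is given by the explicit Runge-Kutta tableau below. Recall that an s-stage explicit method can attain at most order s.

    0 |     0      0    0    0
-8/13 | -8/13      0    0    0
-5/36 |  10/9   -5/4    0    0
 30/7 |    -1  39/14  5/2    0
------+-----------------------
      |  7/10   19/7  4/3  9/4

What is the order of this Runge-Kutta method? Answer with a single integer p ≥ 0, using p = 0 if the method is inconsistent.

b = (7/10, 19/7, 4/3, 9/4)
c = (0, -8/13, -5/36, 30/7)
Ac = (0, 0, 10/13, -1039/504)
Σ b_i: 7/10·1 + 19/7·1 + 4/3·1 + 9/4·1 = 2939/420 ≠ 1 ⇒ order 0.

0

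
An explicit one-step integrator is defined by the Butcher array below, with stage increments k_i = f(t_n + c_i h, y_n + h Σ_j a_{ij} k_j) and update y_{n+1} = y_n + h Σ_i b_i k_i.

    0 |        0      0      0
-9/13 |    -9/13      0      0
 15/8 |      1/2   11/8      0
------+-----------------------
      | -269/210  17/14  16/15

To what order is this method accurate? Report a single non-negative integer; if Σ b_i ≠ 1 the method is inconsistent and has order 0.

1

b = (-269/210, 17/14, 16/15)
c = (0, -9/13, 15/8)
Ac = (0, 0, -99/104)
Σ b_i: (-269/210)·1 + 17/14·1 + 16/15·1 = 1 ✓
b·c: 17/14·(-9/13) + 16/15·15/8 = 211/182 ≠ 1/2 ⇒ order 1.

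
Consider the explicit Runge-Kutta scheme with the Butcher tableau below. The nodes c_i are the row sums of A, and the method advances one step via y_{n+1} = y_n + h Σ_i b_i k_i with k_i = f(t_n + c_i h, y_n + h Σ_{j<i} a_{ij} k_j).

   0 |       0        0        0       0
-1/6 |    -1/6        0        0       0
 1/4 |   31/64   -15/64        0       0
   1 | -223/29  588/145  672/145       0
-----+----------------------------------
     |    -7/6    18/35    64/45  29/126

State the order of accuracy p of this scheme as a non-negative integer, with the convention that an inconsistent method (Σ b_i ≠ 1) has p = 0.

b = (-7/6, 18/35, 64/45, 29/126)
c = (0, -1/6, 1/4, 1)
Ac = (0, 0, 5/128, 14/29)
Σ b_i: (-7/6)·1 + 18/35·1 + 64/45·1 + 29/126·1 = 1 ✓
b·c: 18/35·(-1/6) + 64/45·1/4 + 29/126·1 = 1/2 ✓
b·c²: 18/35·1/36 + 64/45·1/16 + 29/126·1 = 1/3 ✓
b·Ac: 64/45·5/128 + 29/126·14/29 = 1/6 ✓
b·c³: 18/35·(-1/216) + 64/45·1/64 + 29/126·1 = 1/4 ✓
b·(c∘Ac): 64/45·5/512 + 29/126·14/29 = 1/8 ✓
b·Ac²: 64/45·(-5/768) + 29/126·35/87 = 1/12 ✓
b·A²c: 29/126·21/116 = 1/24 ✓; 4 stages ⇒ order 4.

4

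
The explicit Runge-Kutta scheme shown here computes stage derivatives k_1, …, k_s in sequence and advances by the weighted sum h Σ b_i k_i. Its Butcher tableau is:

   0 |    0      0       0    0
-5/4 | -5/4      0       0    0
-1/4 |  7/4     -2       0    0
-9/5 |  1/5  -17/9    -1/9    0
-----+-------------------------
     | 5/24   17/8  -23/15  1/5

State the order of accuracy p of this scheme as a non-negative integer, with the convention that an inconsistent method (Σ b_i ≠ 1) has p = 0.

1

b = (5/24, 17/8, -23/15, 1/5)
c = (0, -5/4, -1/4, -9/5)
Ac = (0, 0, 5/2, 43/18)
Σ b_i: 5/24·1 + 17/8·1 + (-23/15)·1 + 1/5·1 = 1 ✓
b·c: 17/8·(-5/4) + (-23/15)·(-1/4) + 1/5·(-9/5) = -6319/2400 ≠ 1/2 ⇒ order 1.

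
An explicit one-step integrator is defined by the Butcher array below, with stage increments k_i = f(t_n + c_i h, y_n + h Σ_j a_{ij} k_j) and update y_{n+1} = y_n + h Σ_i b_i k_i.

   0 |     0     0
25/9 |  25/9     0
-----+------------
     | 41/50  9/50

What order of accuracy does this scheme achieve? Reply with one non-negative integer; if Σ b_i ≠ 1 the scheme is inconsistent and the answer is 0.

b = (41/50, 9/50)
c = (0, 25/9)
Σ b_i: 41/50·1 + 9/50·1 = 1 ✓
b·c: 9/50·25/9 = 1/2 ✓; 2 stages ⇒ order 2.

2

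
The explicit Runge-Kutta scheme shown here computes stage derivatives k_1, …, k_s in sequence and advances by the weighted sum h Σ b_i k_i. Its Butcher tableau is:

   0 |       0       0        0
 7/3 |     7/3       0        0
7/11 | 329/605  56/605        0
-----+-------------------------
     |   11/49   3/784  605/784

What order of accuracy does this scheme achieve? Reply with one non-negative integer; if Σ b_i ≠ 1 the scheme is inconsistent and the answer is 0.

b = (11/49, 3/784, 605/784)
c = (0, 7/3, 7/11)
Ac = (0, 0, 392/1815)
Σ b_i: 11/49·1 + 3/784·1 + 605/784·1 = 1 ✓
b·c: 3/784·7/3 + 605/784·7/11 = 1/2 ✓
b·c²: 3/784·49/9 + 605/784·49/121 = 1/3 ✓
b·Ac: 605/784·392/1815 = 1/6 ✓; 3 stages ⇒ order 3.

3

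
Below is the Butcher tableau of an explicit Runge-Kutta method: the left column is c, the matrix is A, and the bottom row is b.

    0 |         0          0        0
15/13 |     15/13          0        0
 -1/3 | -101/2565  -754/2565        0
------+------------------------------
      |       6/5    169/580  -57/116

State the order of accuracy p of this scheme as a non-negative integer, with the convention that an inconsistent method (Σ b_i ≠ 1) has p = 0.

b = (6/5, 169/580, -57/116)
c = (0, 15/13, -1/3)
Ac = (0, 0, -58/171)
Σ b_i: 6/5·1 + 169/580·1 + (-57/116)·1 = 1 ✓
b·c: 169/580·15/13 + (-57/116)·(-1/3) = 1/2 ✓
b·c²: 169/580·225/169 + (-57/116)·1/9 = 1/3 ✓
b·Ac: (-57/116)·(-58/171) = 1/6 ✓; 3 stages ⇒ order 3.

3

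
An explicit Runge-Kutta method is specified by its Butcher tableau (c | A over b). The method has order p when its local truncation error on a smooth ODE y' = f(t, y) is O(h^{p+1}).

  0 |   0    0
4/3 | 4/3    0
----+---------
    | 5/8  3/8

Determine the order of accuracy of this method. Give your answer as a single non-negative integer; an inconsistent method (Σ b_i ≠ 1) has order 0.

2

b = (5/8, 3/8)
c = (0, 4/3)
Σ b_i: 5/8·1 + 3/8·1 = 1 ✓
b·c: 3/8·4/3 = 1/2 ✓; 2 stages ⇒ order 2.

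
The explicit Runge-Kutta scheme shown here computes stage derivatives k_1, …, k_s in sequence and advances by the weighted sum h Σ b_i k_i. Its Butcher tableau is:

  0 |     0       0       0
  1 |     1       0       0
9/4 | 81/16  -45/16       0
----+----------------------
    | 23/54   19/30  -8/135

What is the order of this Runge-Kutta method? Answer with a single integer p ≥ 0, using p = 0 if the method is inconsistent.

b = (23/54, 19/30, -8/135)
c = (0, 1, 9/4)
Ac = (0, 0, -45/16)
Σ b_i: 23/54·1 + 19/30·1 + (-8/135)·1 = 1 ✓
b·c: 19/30·1 + (-8/135)·9/4 = 1/2 ✓
b·c²: 19/30·1 + (-8/135)·81/16 = 1/3 ✓
b·Ac: (-8/135)·(-45/16) = 1/6 ✓; 3 stages ⇒ order 3.

3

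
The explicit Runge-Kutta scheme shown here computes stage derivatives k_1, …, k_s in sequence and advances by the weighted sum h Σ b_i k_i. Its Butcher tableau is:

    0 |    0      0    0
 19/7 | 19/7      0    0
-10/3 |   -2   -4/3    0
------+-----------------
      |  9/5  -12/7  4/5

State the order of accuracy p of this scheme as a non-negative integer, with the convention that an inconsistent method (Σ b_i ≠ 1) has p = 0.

b = (9/5, -12/7, 4/5)
c = (0, 19/7, -10/3)
Ac = (0, 0, -76/21)
Σ b_i: 9/5·1 + (-12/7)·1 + 4/5·1 = 31/35 ≠ 1 ⇒ order 0.

0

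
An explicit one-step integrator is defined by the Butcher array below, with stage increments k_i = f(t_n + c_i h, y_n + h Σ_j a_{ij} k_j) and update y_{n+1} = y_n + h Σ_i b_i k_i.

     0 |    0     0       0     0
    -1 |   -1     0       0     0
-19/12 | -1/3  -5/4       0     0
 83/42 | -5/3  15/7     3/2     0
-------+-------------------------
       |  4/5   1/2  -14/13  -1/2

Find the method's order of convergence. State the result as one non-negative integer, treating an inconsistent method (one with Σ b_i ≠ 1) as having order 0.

0

b = (4/5, 1/2, -14/13, -1/2)
c = (0, -1, -19/12, 83/42)
Ac = (0, 0, 5/4, -253/56)
Σ b_i: 4/5·1 + 1/2·1 + (-14/13)·1 + (-1/2)·1 = -18/65 ≠ 1 ⇒ order 0.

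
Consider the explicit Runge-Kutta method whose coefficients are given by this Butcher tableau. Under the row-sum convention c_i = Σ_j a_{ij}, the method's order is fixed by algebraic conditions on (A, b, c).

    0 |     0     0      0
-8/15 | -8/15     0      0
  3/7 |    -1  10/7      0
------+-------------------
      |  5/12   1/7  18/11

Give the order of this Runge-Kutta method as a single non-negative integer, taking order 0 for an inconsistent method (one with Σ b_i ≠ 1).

0

b = (5/12, 1/7, 18/11)
c = (0, -8/15, 3/7)
Ac = (0, 0, -16/21)
Σ b_i: 5/12·1 + 1/7·1 + 18/11·1 = 2029/924 ≠ 1 ⇒ order 0.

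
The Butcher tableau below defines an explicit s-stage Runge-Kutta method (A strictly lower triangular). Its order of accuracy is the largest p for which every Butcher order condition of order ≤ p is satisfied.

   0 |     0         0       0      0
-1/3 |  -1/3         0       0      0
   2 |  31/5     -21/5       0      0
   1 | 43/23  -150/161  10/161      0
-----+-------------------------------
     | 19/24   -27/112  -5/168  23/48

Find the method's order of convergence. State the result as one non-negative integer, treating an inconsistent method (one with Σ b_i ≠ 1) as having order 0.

b = (19/24, -27/112, -5/168, 23/48)
c = (0, -1/3, 2, 1)
Ac = (0, 0, 7/5, 10/23)
Σ b_i: 19/24·1 + (-27/112)·1 + (-5/168)·1 + 23/48·1 = 1 ✓
b·c: (-27/112)·(-1/3) + (-5/168)·2 + 23/48·1 = 1/2 ✓
b·c²: (-27/112)·1/9 + (-5/168)·4 + 23/48·1 = 1/3 ✓
b·Ac: (-5/168)·7/5 + 23/48·10/23 = 1/6 ✓
b·c³: (-27/112)·(-1/27) + (-5/168)·8 + 23/48·1 = 1/4 ✓
b·(c∘Ac): (-5/168)·14/5 + 23/48·10/23 = 1/8 ✓
b·Ac²: (-5/168)·(-7/15) + 23/48·10/69 = 1/12 ✓
b·A²c: 23/48·2/23 = 1/24 ✓; 4 stages ⇒ order 4.

4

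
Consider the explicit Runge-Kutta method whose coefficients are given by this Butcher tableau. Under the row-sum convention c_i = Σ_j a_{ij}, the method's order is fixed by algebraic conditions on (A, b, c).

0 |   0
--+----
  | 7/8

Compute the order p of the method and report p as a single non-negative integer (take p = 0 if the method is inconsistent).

b = (7/8)
c = (0)
Σ b_i: 7/8·1 = 7/8 ≠ 1 ⇒ order 0.

0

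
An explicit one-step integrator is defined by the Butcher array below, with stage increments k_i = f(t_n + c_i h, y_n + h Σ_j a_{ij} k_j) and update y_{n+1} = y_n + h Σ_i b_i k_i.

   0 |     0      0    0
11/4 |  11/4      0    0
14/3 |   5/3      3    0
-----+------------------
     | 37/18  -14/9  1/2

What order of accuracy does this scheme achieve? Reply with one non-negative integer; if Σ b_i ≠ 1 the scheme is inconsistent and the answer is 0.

1

b = (37/18, -14/9, 1/2)
c = (0, 11/4, 14/3)
Ac = (0, 0, 33/4)
Σ b_i: 37/18·1 + (-14/9)·1 + 1/2·1 = 1 ✓
b·c: (-14/9)·11/4 + 1/2·14/3 = -35/18 ≠ 1/2 ⇒ order 1.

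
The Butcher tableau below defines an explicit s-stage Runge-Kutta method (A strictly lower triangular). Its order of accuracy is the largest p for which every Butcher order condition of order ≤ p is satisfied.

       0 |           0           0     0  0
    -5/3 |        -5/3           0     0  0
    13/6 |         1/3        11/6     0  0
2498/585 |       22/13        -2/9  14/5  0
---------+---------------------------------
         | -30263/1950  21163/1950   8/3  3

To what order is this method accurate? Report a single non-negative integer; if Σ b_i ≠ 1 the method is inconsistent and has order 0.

2

b = (-30263/1950, 21163/1950, 8/3, 3)
c = (0, -5/3, 13/6, 2498/585)
Ac = (0, 0, -55/18, 869/135)
Σ b_i: (-30263/1950)·1 + 21163/1950·1 + 8/3·1 + 3·1 = 1 ✓
b·c: 21163/1950·(-5/3) + 8/3·13/6 + 3·2498/585 = 1/2 ✓
b·c²: 21163/1950·25/9 + 8/3·169/36 + 3·6240004/342225 = 22214083/228150 ≠ 1/3 ⇒ order 2.
b·Ac: 8/3·(-55/18) + 3·869/135 = 1507/135 ≠ 1/6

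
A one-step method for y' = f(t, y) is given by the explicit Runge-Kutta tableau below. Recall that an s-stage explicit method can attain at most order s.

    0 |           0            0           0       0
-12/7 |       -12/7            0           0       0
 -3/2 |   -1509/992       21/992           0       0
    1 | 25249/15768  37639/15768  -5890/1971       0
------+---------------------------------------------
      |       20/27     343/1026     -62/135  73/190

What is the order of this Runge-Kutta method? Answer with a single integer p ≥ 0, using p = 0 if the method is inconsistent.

4

b = (20/27, 343/1026, -62/135, 73/190)
c = (0, -12/7, -3/2, 1)
Ac = (0, 0, -9/248, 57/146)
Σ b_i: 20/27·1 + 343/1026·1 + (-62/135)·1 + 73/190·1 = 1 ✓
b·c: 343/1026·(-12/7) + (-62/135)·(-3/2) + 73/190·1 = 1/2 ✓
b·c²: 343/1026·144/49 + (-62/135)·9/4 + 73/190·1 = 1/3 ✓
b·Ac: (-62/135)·(-9/248) + 73/190·57/146 = 1/6 ✓
b·c³: 343/1026·(-1728/343) + (-62/135)·(-27/8) + 73/190·1 = 1/4 ✓
b·(c∘Ac): (-62/135)·27/496 + 73/190·57/146 = 1/8 ✓
b·Ac²: (-62/135)·27/434 + 73/190·893/3066 = 1/12 ✓
b·A²c: 73/190·95/876 = 1/24 ✓; 4 stages ⇒ order 4.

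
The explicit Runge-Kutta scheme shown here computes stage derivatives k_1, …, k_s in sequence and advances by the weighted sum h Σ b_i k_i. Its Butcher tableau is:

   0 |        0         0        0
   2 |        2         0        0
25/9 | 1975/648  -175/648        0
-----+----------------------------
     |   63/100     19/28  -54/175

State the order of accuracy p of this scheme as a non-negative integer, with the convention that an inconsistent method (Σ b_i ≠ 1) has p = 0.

b = (63/100, 19/28, -54/175)
c = (0, 2, 25/9)
Ac = (0, 0, -175/324)
Σ b_i: 63/100·1 + 19/28·1 + (-54/175)·1 = 1 ✓
b·c: 19/28·2 + (-54/175)·25/9 = 1/2 ✓
b·c²: 19/28·4 + (-54/175)·625/81 = 1/3 ✓
b·Ac: (-54/175)·(-175/324) = 1/6 ✓; 3 stages ⇒ order 3.

3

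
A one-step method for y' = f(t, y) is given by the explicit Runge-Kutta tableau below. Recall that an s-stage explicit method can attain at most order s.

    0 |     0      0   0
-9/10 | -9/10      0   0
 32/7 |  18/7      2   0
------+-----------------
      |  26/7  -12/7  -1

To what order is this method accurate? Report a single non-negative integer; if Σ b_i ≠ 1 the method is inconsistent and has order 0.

1

b = (26/7, -12/7, -1)
c = (0, -9/10, 32/7)
Ac = (0, 0, -9/5)
Σ b_i: 26/7·1 + (-12/7)·1 + (-1)·1 = 1 ✓
b·c: (-12/7)·(-9/10) + (-1)·32/7 = -106/35 ≠ 1/2 ⇒ order 1.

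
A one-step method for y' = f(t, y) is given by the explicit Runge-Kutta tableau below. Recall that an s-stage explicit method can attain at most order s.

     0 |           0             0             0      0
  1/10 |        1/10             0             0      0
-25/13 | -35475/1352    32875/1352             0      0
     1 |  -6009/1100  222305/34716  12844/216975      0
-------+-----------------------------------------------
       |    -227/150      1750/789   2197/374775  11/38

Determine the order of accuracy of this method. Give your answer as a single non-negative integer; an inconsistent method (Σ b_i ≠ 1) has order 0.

4

b = (-227/150, 1750/789, 2197/374775, 11/38)
c = (0, 1/10, -25/13, 1)
Ac = (0, 0, 6575/2704, 139/264)
Σ b_i: (-227/150)·1 + 1750/789·1 + 2197/374775·1 + 11/38·1 = 1 ✓
b·c: 1750/789·1/10 + 2197/374775·(-25/13) + 11/38·1 = 1/2 ✓
b·c²: 1750/789·1/100 + 2197/374775·625/169 + 11/38·1 = 1/3 ✓
b·Ac: 2197/374775·6575/2704 + 11/38·139/264 = 1/6 ✓
b·c³: 1750/789·1/1000 + 2197/374775·(-15625/2197) + 11/38·1 = 1/4 ✓
b·(c∘Ac): 2197/374775·(-164375/35152) + 11/38·139/264 = 1/8 ✓
b·Ac²: 2197/374775·1315/5408 + 11/38·249/880 = 1/12 ✓
b·A²c: 11/38·19/132 = 1/24 ✓; 4 stages ⇒ order 4.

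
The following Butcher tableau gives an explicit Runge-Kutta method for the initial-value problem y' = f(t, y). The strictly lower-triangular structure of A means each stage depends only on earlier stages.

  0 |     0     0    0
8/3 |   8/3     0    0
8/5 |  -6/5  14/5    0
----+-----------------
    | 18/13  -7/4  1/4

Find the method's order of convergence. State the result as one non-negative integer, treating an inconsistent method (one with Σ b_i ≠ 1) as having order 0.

0

b = (18/13, -7/4, 1/4)
c = (0, 8/3, 8/5)
Ac = (0, 0, 112/15)
Σ b_i: 18/13·1 + (-7/4)·1 + 1/4·1 = -3/26 ≠ 1 ⇒ order 0.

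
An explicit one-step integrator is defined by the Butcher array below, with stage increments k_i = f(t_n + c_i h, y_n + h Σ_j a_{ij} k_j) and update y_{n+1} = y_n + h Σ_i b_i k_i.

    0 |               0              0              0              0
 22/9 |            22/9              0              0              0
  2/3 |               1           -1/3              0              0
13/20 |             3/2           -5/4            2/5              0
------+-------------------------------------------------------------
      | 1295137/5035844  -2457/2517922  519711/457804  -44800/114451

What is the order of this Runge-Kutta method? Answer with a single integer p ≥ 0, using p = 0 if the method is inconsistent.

3

b = (1295137/5035844, -2457/2517922, 519711/457804, -44800/114451)
c = (0, 22/9, 2/3, 13/20)
Ac = (0, 0, -22/27, -251/90)
Σ b_i: 1295137/5035844·1 + (-2457/2517922)·1 + 519711/457804·1 + (-44800/114451)·1 = 1 ✓
b·c: (-2457/2517922)·22/9 + 519711/457804·2/3 + (-44800/114451)·13/20 = 1/2 ✓
b·c²: (-2457/2517922)·484/81 + 519711/457804·4/9 + (-44800/114451)·169/400 = 1/3 ✓
b·Ac: 519711/457804·(-22/27) + (-44800/114451)·(-251/90) = 1/6 ✓
b·c³: (-2457/2517922)·10648/729 + 519711/457804·8/27 + (-44800/114451)·2197/8000 = 3315958/15450885 ≠ 1/4 ⇒ order 3.
b·(c∘Ac): 519711/457804·(-44/81) + (-44800/114451)·(-3263/1800) = 287129/3090177 ≠ 1/8
b·Ac²: 519711/457804·(-484/243) + (-44800/114451)·(-2953/405) = 1832401/3090177 ≠ 1/12
b·A²c: (-44800/114451)·(-44/135) = 394240/3090177 ≠ 1/24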